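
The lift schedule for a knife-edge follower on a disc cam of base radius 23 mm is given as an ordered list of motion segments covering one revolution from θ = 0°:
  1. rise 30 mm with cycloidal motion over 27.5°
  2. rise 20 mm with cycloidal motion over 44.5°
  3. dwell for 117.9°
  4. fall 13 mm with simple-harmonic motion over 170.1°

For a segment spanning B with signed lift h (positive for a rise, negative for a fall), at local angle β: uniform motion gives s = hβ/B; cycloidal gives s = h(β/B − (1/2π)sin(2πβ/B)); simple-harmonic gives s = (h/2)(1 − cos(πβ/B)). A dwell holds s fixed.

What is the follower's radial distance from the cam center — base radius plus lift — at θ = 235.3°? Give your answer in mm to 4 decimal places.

seg 1 [0°–27.5°] cycloidal, h=30: full span → s += 30 → s = 30.0000
seg 2 [27.5°–72°] cycloidal, h=20: full span → s += 20 → s = 50.0000
seg 3 [72°–189.9°] dwell: s stays 50.0000
seg 4 [189.9°–360°] simple-harmonic, h=-13: θ=235.3° here. β=45.4, B=170.1. -13/2·(1 − cos(π·0.2669)) = -2.1542 → s = 47.8458
radial distance = base radius + s = 23 + 47.8458 = 70.8458

70.8458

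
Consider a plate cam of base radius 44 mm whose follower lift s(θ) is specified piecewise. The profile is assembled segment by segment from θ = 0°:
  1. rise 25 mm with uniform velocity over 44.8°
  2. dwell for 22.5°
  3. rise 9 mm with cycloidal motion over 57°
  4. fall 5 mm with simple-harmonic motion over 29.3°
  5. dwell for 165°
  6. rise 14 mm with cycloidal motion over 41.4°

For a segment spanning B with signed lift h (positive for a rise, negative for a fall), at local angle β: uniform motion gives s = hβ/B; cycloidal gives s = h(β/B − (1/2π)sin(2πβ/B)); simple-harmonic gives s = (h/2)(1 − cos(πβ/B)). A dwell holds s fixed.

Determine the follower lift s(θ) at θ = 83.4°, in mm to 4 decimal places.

seg 1 [0°–44.8°] uniform, h=25: full span → s += 25 → s = 25.0000
seg 2 [44.8°–67.3°] dwell: s stays 25.0000
seg 3 [67.3°–124.3°] cycloidal, h=9: θ=83.4° here. β=16.1, B=57. 9·(0.2825 − sin(2π·0.2825)/(2π)) = 1.1394 → s = 26.1394

26.1394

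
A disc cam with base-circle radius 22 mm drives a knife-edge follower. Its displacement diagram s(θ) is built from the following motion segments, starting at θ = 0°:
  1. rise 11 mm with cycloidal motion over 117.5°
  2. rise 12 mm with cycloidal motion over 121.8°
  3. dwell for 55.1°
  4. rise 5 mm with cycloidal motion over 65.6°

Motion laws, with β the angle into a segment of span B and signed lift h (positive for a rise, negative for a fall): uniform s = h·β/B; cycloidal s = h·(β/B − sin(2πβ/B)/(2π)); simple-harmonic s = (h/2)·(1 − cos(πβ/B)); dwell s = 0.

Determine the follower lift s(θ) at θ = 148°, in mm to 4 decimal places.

seg 1 [0°–117.5°] cycloidal, h=11: full span → s += 11 → s = 11.0000
seg 2 [117.5°–239.3°] cycloidal, h=12: θ=148° here. β=30.5, B=121.8. 12·(0.2504 − sin(2π·0.2504)/(2π)) = 1.0951 → s = 12.0951

12.0951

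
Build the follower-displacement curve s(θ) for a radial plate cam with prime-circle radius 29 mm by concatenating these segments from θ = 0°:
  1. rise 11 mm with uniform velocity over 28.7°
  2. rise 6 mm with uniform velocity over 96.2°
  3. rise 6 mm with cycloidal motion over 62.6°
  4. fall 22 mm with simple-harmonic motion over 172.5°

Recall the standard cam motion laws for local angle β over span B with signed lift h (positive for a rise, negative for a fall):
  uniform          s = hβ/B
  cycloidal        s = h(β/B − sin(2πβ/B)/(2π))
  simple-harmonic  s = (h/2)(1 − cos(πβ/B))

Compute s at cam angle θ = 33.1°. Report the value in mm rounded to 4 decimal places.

seg 1 [0°–28.7°] uniform, h=11: full span → s += 11 → s = 11.0000
seg 2 [28.7°–124.9°] uniform, h=6: θ=33.1° here. β=4.4, B=96.2. 6·4.4/96.2 = 0.2744 → s = 11.2744

11.2744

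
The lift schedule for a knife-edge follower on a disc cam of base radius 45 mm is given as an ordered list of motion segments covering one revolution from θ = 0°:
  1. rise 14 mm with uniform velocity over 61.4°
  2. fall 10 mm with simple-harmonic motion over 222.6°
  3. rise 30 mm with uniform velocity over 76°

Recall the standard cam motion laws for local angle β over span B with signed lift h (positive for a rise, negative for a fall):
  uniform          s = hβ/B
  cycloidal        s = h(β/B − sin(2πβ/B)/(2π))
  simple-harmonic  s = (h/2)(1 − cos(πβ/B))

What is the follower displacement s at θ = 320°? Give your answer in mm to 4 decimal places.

seg 1 [0°–61.4°] uniform, h=14: full span → s += 14 → s = 14.0000
seg 2 [61.4°–284°] simple-harmonic, h=-10: full span → s += -10 → s = 4.0000
seg 3 [284°–360°] uniform, h=30: θ=320° here. β=36, B=76. 30·36/76 = 14.2105 → s = 18.2105

18.2105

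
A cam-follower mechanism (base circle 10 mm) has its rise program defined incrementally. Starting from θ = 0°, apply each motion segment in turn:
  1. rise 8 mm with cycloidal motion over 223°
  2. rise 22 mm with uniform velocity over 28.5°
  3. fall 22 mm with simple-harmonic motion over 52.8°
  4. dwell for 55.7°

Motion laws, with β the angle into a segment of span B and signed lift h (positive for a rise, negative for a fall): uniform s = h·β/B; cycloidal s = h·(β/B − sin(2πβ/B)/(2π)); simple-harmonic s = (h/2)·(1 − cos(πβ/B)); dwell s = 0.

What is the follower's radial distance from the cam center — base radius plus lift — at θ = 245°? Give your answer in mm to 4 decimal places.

seg 1 [0°–223°] cycloidal, h=8: full span → s += 8 → s = 8.0000
seg 2 [223°–251.5°] uniform, h=22: θ=245° here. β=22, B=28.5. 22·22/28.5 = 16.9825 → s = 24.9825
radial distance = base radius + s = 10 + 24.9825 = 34.9825

34.9825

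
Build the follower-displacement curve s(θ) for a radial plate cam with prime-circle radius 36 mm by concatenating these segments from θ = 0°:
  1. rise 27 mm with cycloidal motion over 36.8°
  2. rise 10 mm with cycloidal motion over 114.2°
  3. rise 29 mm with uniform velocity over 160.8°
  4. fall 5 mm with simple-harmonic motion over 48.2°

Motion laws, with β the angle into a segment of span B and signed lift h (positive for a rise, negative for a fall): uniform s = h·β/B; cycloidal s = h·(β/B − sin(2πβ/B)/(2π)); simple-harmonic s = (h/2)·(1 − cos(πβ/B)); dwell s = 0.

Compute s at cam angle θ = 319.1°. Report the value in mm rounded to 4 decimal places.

seg 1 [0°–36.8°] cycloidal, h=27: full span → s += 27 → s = 27.0000
seg 2 [36.8°–151°] cycloidal, h=10: full span → s += 10 → s = 37.0000
seg 3 [151°–311.8°] uniform, h=29: full span → s += 29 → s = 66.0000
seg 4 [311.8°–360°] simple-harmonic, h=-5: θ=319.1° here. β=7.3, B=48.2. -5/2·(1 − cos(π·0.1515)) = -0.2777 → s = 65.7223

65.7223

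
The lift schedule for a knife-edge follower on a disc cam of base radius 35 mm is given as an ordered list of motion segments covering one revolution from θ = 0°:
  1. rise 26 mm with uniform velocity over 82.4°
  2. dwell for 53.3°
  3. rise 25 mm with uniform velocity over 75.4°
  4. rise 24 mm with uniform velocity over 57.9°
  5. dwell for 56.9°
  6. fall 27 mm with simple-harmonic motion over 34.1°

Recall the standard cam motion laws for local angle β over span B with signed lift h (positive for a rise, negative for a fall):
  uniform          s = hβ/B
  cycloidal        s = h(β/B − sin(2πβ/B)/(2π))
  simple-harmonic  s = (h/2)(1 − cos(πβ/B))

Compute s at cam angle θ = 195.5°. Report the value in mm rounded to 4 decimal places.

seg 1 [0°–82.4°] uniform, h=26: full span → s += 26 → s = 26.0000
seg 2 [82.4°–135.7°] dwell: s stays 26.0000
seg 3 [135.7°–211.1°] uniform, h=25: θ=195.5° here. β=59.8, B=75.4. 25·59.8/75.4 = 19.8276 → s = 45.8276

45.8276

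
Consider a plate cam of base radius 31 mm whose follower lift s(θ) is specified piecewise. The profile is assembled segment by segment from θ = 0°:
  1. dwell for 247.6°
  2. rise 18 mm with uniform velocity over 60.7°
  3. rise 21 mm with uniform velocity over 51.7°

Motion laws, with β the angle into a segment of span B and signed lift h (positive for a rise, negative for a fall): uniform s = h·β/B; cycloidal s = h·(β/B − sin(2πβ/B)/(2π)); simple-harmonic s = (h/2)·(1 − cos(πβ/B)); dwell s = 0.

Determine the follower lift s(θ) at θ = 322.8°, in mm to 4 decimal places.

seg 1 [0°–247.6°] dwell: s stays 0.0000
seg 2 [247.6°–308.3°] uniform, h=18: full span → s += 18 → s = 18.0000
seg 3 [308.3°–360°] uniform, h=21: θ=322.8° here. β=14.5, B=51.7. 21·14.5/51.7 = 5.8897 → s = 23.8897

23.8897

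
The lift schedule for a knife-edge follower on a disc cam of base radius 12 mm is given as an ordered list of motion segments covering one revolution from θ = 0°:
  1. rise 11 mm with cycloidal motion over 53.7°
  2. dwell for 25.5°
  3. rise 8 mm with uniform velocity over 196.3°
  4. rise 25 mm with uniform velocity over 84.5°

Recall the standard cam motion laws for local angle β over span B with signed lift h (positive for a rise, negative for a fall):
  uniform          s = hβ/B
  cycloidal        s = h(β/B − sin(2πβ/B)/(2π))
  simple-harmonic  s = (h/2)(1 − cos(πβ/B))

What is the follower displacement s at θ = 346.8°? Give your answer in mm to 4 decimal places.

seg 1 [0°–53.7°] cycloidal, h=11: full span → s += 11 → s = 11.0000
seg 2 [53.7°–79.2°] dwell: s stays 11.0000
seg 3 [79.2°–275.5°] uniform, h=8: full span → s += 8 → s = 19.0000
seg 4 [275.5°–360°] uniform, h=25: θ=346.8° here. β=71.3, B=84.5. 25·71.3/84.5 = 21.0947 → s = 40.0947

40.0947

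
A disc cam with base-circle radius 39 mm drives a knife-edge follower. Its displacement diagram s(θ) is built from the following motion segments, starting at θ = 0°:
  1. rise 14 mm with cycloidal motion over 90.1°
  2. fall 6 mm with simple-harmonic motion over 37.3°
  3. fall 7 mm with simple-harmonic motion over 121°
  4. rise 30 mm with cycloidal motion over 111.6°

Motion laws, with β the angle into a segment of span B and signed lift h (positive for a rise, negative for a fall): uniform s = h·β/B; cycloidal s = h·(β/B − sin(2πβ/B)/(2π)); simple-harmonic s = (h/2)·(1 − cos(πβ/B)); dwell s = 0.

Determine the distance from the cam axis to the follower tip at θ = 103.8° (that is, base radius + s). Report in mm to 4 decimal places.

seg 1 [0°–90.1°] cycloidal, h=14: full span → s += 14 → s = 14.0000
seg 2 [90.1°–127.4°] simple-harmonic, h=-6: θ=103.8° here. β=13.7, B=37.3. -6/2·(1 − cos(π·0.3673)) = -1.7852 → s = 12.2148
radial distance = base radius + s = 39 + 12.2148 = 51.2148

51.2148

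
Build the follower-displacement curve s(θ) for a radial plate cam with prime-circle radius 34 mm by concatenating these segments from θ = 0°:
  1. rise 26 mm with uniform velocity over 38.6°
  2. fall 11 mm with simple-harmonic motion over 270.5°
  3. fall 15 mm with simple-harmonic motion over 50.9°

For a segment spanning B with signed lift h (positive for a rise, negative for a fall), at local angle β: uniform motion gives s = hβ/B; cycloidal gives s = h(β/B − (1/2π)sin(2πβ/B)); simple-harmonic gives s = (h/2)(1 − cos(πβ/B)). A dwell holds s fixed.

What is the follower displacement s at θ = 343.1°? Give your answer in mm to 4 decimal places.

seg 1 [0°–38.6°] uniform, h=26: full span → s += 26 → s = 26.0000
seg 2 [38.6°–309.1°] simple-harmonic, h=-11: full span → s += -11 → s = 15.0000
seg 3 [309.1°–360°] simple-harmonic, h=-15: θ=343.1° here. β=34, B=50.9. -15/2·(1 − cos(π·0.6680)) = -11.2767 → s = 3.7233

3.7233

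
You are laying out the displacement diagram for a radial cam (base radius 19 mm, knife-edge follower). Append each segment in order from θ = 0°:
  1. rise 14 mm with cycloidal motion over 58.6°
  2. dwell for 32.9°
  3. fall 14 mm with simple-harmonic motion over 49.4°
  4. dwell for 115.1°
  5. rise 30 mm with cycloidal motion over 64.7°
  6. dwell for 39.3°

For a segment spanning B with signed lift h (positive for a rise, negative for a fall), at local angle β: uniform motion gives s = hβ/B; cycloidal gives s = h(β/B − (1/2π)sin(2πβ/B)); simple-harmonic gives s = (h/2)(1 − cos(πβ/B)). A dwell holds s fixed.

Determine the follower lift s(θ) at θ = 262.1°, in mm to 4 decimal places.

seg 1 [0°–58.6°] cycloidal, h=14: full span → s += 14 → s = 14.0000
seg 2 [58.6°–91.5°] dwell: s stays 14.0000
seg 3 [91.5°–140.9°] simple-harmonic, h=-14: full span → s += -14 → s = 0.0000
seg 4 [140.9°–256°] dwell: s stays 0.0000
seg 5 [256°–320.7°] cycloidal, h=30: θ=262.1° here. β=6.1, B=64.7. 30·(0.0943 − sin(2π·0.0943)/(2π)) = 0.1625 → s = 0.1625

0.1625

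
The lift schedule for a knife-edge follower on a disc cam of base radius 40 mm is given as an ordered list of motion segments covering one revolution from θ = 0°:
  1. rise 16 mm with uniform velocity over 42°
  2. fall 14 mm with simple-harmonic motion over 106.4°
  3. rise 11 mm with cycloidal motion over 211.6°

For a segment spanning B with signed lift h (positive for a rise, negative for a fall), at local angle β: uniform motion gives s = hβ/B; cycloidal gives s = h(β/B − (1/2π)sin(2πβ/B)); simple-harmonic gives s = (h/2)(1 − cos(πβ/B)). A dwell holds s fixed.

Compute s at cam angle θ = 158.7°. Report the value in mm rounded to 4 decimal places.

seg 1 [0°–42°] uniform, h=16: full span → s += 16 → s = 16.0000
seg 2 [42°–148.4°] simple-harmonic, h=-14: full span → s += -14 → s = 2.0000
seg 3 [148.4°–360°] cycloidal, h=11: θ=158.7° here. β=10.3, B=211.6. 11·(0.0487 − sin(2π·0.0487)/(2π)) = 0.0083 → s = 2.0083

2.0083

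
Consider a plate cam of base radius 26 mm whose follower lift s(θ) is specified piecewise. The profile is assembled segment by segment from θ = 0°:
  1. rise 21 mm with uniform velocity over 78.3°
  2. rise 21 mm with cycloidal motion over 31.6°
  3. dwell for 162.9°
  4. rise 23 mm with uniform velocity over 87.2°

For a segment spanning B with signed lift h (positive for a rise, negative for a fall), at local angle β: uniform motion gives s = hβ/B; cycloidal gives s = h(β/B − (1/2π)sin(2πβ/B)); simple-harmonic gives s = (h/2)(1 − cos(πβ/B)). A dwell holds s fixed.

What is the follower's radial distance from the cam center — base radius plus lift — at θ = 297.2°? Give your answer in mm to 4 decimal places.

seg 1 [0°–78.3°] uniform, h=21: full span → s += 21 → s = 21.0000
seg 2 [78.3°–109.9°] cycloidal, h=21: full span → s += 21 → s = 42.0000
seg 3 [109.9°–272.8°] dwell: s stays 42.0000
seg 4 [272.8°–360°] uniform, h=23: θ=297.2° here. β=24.4, B=87.2. 23·24.4/87.2 = 6.4358 → s = 48.4358
radial distance = base radius + s = 26 + 48.4358 = 74.4358

74.4358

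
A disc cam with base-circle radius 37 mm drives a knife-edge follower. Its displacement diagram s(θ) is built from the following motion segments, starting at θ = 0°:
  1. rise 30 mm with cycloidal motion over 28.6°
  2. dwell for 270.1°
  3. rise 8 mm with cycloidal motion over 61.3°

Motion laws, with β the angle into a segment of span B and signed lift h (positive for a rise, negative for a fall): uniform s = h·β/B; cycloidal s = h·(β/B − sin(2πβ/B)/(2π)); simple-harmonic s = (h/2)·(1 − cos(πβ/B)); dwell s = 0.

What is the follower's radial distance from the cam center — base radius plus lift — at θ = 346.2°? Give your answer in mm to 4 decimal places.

seg 1 [0°–28.6°] cycloidal, h=30: full span → s += 30 → s = 30.0000
seg 2 [28.6°–298.7°] dwell: s stays 30.0000
seg 3 [298.7°–360°] cycloidal, h=8: θ=346.2° here. β=47.5, B=61.3. 8·(0.7749 − sin(2π·0.7749)/(2π)) = 7.4567 → s = 37.4567
radial distance = base radius + s = 37 + 37.4567 = 74.4567

74.4567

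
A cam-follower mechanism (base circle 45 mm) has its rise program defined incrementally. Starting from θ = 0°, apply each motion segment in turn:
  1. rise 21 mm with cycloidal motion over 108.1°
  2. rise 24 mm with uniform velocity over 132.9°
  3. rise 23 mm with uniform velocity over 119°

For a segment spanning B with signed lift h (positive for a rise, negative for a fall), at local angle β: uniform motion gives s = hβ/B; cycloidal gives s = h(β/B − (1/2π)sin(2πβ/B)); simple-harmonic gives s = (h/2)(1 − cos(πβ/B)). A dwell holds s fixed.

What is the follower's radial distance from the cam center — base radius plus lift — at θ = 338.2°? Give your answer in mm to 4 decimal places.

seg 1 [0°–108.1°] cycloidal, h=21: full span → s += 21 → s = 21.0000
seg 2 [108.1°–241°] uniform, h=24: full span → s += 24 → s = 45.0000
seg 3 [241°–360°] uniform, h=23: θ=338.2° here. β=97.2, B=119. 23·97.2/119 = 18.7866 → s = 63.7866
radial distance = base radius + s = 45 + 63.7866 = 108.7866

108.7866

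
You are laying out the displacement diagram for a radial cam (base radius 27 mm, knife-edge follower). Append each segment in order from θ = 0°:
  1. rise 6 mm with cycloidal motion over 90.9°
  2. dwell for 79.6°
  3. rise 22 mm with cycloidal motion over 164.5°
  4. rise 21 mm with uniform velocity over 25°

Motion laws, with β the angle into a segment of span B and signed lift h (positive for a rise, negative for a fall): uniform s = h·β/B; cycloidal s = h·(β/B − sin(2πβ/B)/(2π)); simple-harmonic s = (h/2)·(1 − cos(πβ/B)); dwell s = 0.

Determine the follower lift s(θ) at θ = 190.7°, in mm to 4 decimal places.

seg 1 [0°–90.9°] cycloidal, h=6: full span → s += 6 → s = 6.0000
seg 2 [90.9°–170.5°] dwell: s stays 6.0000
seg 3 [170.5°–335°] cycloidal, h=22: θ=190.7° here. β=20.2, B=164.5. 22·(0.1228 − sin(2π·0.1228)/(2π)) = 0.2602 → s = 6.2602

6.2602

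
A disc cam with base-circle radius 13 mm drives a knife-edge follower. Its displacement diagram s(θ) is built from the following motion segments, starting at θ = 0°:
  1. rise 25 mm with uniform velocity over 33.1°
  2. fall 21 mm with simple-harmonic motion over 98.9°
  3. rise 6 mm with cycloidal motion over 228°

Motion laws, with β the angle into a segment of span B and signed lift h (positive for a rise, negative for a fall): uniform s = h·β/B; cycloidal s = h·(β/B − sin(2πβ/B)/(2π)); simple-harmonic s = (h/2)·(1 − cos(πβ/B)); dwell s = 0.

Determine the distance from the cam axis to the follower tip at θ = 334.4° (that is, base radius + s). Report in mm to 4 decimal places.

seg 1 [0°–33.1°] uniform, h=25: full span → s += 25 → s = 25.0000
seg 2 [33.1°–132°] simple-harmonic, h=-21: full span → s += -21 → s = 4.0000
seg 3 [132°–360°] cycloidal, h=6: θ=334.4° here. β=202.4, B=228. 6·(0.8877 − sin(2π·0.8877)/(2π)) = 5.9455 → s = 9.9455
radial distance = base radius + s = 13 + 9.9455 = 22.9455

22.9455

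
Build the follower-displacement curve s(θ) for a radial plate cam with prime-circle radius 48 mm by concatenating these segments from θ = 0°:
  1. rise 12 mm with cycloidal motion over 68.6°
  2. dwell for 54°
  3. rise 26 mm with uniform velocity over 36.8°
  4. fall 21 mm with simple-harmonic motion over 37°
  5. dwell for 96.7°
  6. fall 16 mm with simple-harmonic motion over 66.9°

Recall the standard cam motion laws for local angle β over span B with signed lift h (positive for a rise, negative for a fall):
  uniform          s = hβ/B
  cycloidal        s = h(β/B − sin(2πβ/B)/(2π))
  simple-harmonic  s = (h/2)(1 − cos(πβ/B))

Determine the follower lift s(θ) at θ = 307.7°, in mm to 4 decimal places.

seg 1 [0°–68.6°] cycloidal, h=12: full span → s += 12 → s = 12.0000
seg 2 [68.6°–122.6°] dwell: s stays 12.0000
seg 3 [122.6°–159.4°] uniform, h=26: full span → s += 26 → s = 38.0000
seg 4 [159.4°–196.4°] simple-harmonic, h=-21: full span → s += -21 → s = 17.0000
seg 5 [196.4°–293.1°] dwell: s stays 17.0000
seg 6 [293.1°–360°] simple-harmonic, h=-16: θ=307.7° here. β=14.6, B=66.9. -16/2·(1 − cos(π·0.2182)) = -1.8077 → s = 15.1923

15.1923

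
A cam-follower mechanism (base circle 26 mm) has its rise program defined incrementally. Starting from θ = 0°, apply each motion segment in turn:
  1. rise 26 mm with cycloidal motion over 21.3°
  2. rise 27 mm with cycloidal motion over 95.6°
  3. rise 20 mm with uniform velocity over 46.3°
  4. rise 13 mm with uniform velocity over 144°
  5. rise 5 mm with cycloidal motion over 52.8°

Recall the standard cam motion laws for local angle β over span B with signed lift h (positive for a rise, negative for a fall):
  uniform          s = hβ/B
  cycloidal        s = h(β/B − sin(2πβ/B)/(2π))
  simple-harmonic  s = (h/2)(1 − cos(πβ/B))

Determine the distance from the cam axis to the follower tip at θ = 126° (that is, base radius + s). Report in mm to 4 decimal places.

seg 1 [0°–21.3°] cycloidal, h=26: full span → s += 26 → s = 26.0000
seg 2 [21.3°–116.9°] cycloidal, h=27: full span → s += 27 → s = 53.0000
seg 3 [116.9°–163.2°] uniform, h=20: θ=126° here. β=9.1, B=46.3. 20·9.1/46.3 = 3.9309 → s = 56.9309
radial distance = base radius + s = 26 + 56.9309 = 82.9309

82.9309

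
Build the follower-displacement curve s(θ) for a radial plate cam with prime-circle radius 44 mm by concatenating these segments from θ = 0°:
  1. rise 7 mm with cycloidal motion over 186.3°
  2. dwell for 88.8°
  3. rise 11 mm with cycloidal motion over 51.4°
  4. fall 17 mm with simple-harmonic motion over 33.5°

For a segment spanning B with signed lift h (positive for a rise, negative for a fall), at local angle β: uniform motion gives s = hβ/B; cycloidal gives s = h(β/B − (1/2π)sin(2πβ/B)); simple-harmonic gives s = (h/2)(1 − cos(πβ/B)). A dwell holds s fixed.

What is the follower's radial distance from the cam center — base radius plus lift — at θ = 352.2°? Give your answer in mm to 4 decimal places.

seg 1 [0°–186.3°] cycloidal, h=7: full span → s += 7 → s = 7.0000
seg 2 [186.3°–275.1°] dwell: s stays 7.0000
seg 3 [275.1°–326.5°] cycloidal, h=11: full span → s += 11 → s = 18.0000
seg 4 [326.5°–360°] simple-harmonic, h=-17: θ=352.2° here. β=25.7, B=33.5. -17/2·(1 − cos(π·0.7672)) = -14.8256 → s = 3.1744
radial distance = base radius + s = 44 + 3.1744 = 47.1744

47.1744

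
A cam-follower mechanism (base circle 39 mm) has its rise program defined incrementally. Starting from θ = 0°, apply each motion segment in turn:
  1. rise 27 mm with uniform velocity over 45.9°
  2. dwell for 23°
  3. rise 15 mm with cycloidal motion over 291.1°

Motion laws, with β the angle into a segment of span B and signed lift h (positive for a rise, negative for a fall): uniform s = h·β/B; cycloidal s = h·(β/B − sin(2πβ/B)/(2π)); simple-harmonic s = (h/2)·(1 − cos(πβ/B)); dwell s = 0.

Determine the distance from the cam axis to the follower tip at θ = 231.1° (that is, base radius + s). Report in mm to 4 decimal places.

seg 1 [0°–45.9°] uniform, h=27: full span → s += 27 → s = 27.0000
seg 2 [45.9°–68.9°] dwell: s stays 27.0000
seg 3 [68.9°–360°] cycloidal, h=15: θ=231.1° here. β=162.2, B=291.1. 15·(0.5572 − sin(2π·0.5572)/(2π)) = 9.1976 → s = 36.1976
radial distance = base radius + s = 39 + 36.1976 = 75.1976

75.1976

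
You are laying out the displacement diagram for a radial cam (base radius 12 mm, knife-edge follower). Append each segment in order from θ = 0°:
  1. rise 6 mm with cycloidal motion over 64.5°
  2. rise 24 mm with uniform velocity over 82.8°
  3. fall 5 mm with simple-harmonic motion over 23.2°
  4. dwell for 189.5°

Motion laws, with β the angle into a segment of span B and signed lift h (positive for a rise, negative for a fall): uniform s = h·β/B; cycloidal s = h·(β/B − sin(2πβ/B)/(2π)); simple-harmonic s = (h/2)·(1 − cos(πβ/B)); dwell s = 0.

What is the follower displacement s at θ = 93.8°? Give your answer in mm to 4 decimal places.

seg 1 [0°–64.5°] cycloidal, h=6: full span → s += 6 → s = 6.0000
seg 2 [64.5°–147.3°] uniform, h=24: θ=93.8° here. β=29.3, B=82.8. 24·29.3/82.8 = 8.4928 → s = 14.4928

14.4928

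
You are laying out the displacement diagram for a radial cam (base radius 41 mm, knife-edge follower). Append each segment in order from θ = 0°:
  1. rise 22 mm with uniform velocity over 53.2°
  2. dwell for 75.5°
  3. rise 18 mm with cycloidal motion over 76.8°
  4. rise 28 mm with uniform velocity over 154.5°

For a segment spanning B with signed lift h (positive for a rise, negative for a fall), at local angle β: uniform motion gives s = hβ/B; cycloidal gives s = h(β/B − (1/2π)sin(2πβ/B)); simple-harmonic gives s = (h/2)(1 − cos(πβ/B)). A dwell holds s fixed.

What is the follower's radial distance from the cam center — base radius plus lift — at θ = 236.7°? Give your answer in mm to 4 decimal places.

seg 1 [0°–53.2°] uniform, h=22: full span → s += 22 → s = 22.0000
seg 2 [53.2°–128.7°] dwell: s stays 22.0000
seg 3 [128.7°–205.5°] cycloidal, h=18: full span → s += 18 → s = 40.0000
seg 4 [205.5°–360°] uniform, h=28: θ=236.7° here. β=31.2, B=154.5. 28·31.2/154.5 = 5.6544 → s = 45.6544
radial distance = base radius + s = 41 + 45.6544 = 86.6544

86.6544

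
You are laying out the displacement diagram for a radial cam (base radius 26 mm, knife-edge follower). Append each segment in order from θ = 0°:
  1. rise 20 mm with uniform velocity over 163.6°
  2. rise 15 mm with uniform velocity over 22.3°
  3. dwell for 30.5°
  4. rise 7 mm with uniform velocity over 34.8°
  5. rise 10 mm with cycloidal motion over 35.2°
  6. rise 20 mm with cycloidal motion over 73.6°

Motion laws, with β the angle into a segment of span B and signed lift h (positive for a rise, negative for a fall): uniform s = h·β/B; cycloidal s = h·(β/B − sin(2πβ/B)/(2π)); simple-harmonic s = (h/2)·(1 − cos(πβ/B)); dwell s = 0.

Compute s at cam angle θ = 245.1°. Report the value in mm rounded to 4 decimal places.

seg 1 [0°–163.6°] uniform, h=20: full span → s += 20 → s = 20.0000
seg 2 [163.6°–185.9°] uniform, h=15: full span → s += 15 → s = 35.0000
seg 3 [185.9°–216.4°] dwell: s stays 35.0000
seg 4 [216.4°–251.2°] uniform, h=7: θ=245.1° here. β=28.7, B=34.8. 7·28.7/34.8 = 5.7730 → s = 40.7730

40.7730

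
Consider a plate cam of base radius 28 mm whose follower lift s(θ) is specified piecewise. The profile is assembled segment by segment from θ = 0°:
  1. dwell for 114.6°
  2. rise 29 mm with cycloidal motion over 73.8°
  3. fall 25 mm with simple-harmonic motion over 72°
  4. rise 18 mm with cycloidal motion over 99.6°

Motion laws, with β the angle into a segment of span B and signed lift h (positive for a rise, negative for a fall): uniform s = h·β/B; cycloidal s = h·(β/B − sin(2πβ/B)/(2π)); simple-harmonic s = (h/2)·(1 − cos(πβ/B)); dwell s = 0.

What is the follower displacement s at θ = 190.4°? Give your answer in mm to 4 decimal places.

seg 1 [0°–114.6°] dwell: s stays 0.0000
seg 2 [114.6°–188.4°] cycloidal, h=29: full span → s += 29 → s = 29.0000
seg 3 [188.4°–260.4°] simple-harmonic, h=-25: θ=190.4° here. β=2, B=72. -25/2·(1 − cos(π·0.0278)) = -0.0476 → s = 28.9524

28.9524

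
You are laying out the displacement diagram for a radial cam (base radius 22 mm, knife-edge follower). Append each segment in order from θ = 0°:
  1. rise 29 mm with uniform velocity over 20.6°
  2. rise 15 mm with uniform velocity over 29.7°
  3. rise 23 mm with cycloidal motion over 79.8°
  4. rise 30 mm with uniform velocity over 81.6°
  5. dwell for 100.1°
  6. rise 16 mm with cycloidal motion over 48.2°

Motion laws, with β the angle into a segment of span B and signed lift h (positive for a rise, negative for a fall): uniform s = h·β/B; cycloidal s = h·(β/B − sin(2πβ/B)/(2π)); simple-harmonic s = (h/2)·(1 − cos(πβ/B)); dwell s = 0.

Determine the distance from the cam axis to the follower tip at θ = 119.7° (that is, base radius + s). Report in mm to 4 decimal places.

seg 1 [0°–20.6°] uniform, h=29: full span → s += 29 → s = 29.0000
seg 2 [20.6°–50.3°] uniform, h=15: full span → s += 15 → s = 44.0000
seg 3 [50.3°–130.1°] cycloidal, h=23: θ=119.7° here. β=69.4, B=79.8. 23·(0.8697 − sin(2π·0.8697)/(2π)) = 22.6761 → s = 66.6761
radial distance = base radius + s = 22 + 66.6761 = 88.6761

88.6761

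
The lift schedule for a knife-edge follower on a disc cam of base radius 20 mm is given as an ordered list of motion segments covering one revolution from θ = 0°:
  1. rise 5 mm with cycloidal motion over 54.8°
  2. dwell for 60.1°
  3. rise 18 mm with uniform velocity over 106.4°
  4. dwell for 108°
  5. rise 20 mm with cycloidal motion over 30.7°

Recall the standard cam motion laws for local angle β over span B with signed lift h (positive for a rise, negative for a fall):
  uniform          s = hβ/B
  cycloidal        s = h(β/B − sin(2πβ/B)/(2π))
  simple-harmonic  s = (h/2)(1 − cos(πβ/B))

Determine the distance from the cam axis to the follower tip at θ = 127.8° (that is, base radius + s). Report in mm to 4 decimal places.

seg 1 [0°–54.8°] cycloidal, h=5: full span → s += 5 → s = 5.0000
seg 2 [54.8°–114.9°] dwell: s stays 5.0000
seg 3 [114.9°–221.3°] uniform, h=18: θ=127.8° here. β=12.9, B=106.4. 18·12.9/106.4 = 2.1823 → s = 7.1823
radial distance = base radius + s = 20 + 7.1823 = 27.1823

27.1823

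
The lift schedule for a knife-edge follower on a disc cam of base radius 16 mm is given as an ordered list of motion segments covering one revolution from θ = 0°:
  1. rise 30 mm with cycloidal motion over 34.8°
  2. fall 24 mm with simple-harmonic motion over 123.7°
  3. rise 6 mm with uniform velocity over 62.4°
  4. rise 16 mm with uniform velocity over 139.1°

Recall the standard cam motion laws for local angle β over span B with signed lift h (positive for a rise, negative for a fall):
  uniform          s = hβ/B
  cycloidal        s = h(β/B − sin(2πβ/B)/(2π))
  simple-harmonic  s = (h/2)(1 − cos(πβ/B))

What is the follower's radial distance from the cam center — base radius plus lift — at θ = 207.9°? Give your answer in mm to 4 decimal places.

seg 1 [0°–34.8°] cycloidal, h=30: full span → s += 30 → s = 30.0000
seg 2 [34.8°–158.5°] simple-harmonic, h=-24: full span → s += -24 → s = 6.0000
seg 3 [158.5°–220.9°] uniform, h=6: θ=207.9° here. β=49.4, B=62.4. 6·49.4/62.4 = 4.7500 → s = 10.7500
radial distance = base radius + s = 16 + 10.7500 = 26.7500

26.7500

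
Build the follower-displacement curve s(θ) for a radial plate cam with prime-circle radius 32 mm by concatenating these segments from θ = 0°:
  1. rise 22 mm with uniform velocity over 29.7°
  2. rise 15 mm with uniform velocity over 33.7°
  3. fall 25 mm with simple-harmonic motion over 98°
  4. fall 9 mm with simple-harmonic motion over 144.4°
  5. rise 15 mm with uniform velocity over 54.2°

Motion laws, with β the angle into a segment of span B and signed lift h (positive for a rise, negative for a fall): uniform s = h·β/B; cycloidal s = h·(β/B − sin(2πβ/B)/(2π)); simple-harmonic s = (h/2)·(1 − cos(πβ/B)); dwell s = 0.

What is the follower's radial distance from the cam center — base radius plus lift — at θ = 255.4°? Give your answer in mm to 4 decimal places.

seg 1 [0°–29.7°] uniform, h=22: full span → s += 22 → s = 22.0000
seg 2 [29.7°–63.4°] uniform, h=15: full span → s += 15 → s = 37.0000
seg 3 [63.4°–161.4°] simple-harmonic, h=-25: full span → s += -25 → s = 12.0000
seg 4 [161.4°–305.8°] simple-harmonic, h=-9: θ=255.4° here. β=94, B=144.4. -9/2·(1 − cos(π·0.6510)) = -6.5552 → s = 5.4448
radial distance = base radius + s = 32 + 5.4448 = 37.4448

37.4448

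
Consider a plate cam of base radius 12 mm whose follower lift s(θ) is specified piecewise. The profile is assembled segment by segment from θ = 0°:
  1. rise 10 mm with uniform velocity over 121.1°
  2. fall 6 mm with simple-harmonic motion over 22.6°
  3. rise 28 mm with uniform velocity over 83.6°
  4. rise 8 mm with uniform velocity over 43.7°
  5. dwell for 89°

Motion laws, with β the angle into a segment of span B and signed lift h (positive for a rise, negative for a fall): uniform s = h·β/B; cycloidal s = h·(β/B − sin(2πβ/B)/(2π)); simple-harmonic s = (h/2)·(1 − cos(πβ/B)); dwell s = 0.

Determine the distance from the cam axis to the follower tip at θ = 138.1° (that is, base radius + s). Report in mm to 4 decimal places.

seg 1 [0°–121.1°] uniform, h=10: full span → s += 10 → s = 10.0000
seg 2 [121.1°–143.7°] simple-harmonic, h=-6: θ=138.1° here. β=17, B=22.6. -6/2·(1 − cos(π·0.7522)) = -5.1360 → s = 4.8640
radial distance = base radius + s = 12 + 4.8640 = 16.8640

16.8640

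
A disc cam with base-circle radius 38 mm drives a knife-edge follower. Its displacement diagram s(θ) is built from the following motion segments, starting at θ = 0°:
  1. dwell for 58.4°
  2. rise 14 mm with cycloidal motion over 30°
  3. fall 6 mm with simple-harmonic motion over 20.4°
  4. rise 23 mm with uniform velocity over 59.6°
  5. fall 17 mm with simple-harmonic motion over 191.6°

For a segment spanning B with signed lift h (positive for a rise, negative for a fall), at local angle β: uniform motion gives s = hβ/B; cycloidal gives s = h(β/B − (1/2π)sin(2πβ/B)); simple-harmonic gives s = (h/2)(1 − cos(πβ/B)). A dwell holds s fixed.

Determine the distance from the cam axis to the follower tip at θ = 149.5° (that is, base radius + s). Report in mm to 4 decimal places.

seg 1 [0°–58.4°] dwell: s stays 0.0000
seg 2 [58.4°–88.4°] cycloidal, h=14: full span → s += 14 → s = 14.0000
seg 3 [88.4°–108.8°] simple-harmonic, h=-6: full span → s += -6 → s = 8.0000
seg 4 [108.8°–168.4°] uniform, h=23: θ=149.5° here. β=40.7, B=59.6. 23·40.7/59.6 = 15.7064 → s = 23.7064
radial distance = base radius + s = 38 + 23.7064 = 61.7064

61.7064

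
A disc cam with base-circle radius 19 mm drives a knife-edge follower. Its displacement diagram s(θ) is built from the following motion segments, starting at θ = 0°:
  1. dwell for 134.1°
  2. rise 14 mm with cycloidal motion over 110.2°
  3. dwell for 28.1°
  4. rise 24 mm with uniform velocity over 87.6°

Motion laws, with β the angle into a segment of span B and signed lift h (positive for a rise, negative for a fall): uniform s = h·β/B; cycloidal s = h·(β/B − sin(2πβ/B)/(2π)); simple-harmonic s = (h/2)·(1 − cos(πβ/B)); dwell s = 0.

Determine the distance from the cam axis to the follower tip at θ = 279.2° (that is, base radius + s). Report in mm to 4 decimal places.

seg 1 [0°–134.1°] dwell: s stays 0.0000
seg 2 [134.1°–244.3°] cycloidal, h=14: full span → s += 14 → s = 14.0000
seg 3 [244.3°–272.4°] dwell: s stays 14.0000
seg 4 [272.4°–360°] uniform, h=24: θ=279.2° here. β=6.8, B=87.6. 24·6.8/87.6 = 1.8630 → s = 15.8630
radial distance = base radius + s = 19 + 15.8630 = 34.8630

34.8630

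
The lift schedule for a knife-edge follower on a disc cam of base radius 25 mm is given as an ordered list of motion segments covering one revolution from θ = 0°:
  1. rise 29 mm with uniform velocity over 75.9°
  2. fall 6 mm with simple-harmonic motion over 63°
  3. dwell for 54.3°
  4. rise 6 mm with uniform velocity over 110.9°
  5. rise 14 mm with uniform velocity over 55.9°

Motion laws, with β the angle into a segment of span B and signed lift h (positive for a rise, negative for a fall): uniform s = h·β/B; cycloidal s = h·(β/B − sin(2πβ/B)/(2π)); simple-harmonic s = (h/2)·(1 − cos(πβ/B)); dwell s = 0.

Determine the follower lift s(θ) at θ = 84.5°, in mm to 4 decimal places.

seg 1 [0°–75.9°] uniform, h=29: full span → s += 29 → s = 29.0000
seg 2 [75.9°–138.9°] simple-harmonic, h=-6: θ=84.5° here. β=8.6, B=63. -6/2·(1 − cos(π·0.1365)) = -0.2717 → s = 28.7283

28.7283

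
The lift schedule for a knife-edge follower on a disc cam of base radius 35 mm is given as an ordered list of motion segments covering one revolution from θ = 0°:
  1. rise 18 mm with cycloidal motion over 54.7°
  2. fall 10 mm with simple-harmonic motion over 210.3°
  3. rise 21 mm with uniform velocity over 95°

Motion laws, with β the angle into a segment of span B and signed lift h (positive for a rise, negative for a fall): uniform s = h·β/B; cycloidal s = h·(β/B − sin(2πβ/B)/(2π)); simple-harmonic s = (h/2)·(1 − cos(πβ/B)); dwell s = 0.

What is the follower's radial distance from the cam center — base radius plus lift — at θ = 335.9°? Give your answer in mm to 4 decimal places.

seg 1 [0°–54.7°] cycloidal, h=18: full span → s += 18 → s = 18.0000
seg 2 [54.7°–265°] simple-harmonic, h=-10: full span → s += -10 → s = 8.0000
seg 3 [265°–360°] uniform, h=21: θ=335.9° here. β=70.9, B=95. 21·70.9/95 = 15.6726 → s = 23.6726
radial distance = base radius + s = 35 + 23.6726 = 58.6726

58.6726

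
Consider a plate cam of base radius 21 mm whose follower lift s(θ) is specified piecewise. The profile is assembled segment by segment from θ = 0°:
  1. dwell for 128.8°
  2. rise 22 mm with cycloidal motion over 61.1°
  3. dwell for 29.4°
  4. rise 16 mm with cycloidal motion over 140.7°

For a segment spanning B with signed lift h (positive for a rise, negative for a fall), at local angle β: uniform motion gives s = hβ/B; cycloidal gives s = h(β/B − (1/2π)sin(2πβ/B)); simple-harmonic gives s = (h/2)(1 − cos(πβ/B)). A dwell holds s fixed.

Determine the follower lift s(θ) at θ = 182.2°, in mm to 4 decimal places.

seg 1 [0°–128.8°] dwell: s stays 0.0000
seg 2 [128.8°–189.9°] cycloidal, h=22: θ=182.2° here. β=53.4, B=61.1. 22·(0.8740 − sin(2π·0.8740)/(2π)) = 21.7192 → s = 21.7192

21.7192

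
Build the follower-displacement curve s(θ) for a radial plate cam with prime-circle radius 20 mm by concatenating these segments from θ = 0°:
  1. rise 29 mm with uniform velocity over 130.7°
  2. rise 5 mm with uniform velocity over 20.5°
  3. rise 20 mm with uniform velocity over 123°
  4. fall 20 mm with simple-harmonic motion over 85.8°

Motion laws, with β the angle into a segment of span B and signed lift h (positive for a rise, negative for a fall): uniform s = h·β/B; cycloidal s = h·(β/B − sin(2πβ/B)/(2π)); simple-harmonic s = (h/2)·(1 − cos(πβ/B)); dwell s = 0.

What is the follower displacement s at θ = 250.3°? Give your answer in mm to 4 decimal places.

seg 1 [0°–130.7°] uniform, h=29: full span → s += 29 → s = 29.0000
seg 2 [130.7°–151.2°] uniform, h=5: full span → s += 5 → s = 34.0000
seg 3 [151.2°–274.2°] uniform, h=20: θ=250.3° here. β=99.1, B=123. 20·99.1/123 = 16.1138 → s = 50.1138

50.1138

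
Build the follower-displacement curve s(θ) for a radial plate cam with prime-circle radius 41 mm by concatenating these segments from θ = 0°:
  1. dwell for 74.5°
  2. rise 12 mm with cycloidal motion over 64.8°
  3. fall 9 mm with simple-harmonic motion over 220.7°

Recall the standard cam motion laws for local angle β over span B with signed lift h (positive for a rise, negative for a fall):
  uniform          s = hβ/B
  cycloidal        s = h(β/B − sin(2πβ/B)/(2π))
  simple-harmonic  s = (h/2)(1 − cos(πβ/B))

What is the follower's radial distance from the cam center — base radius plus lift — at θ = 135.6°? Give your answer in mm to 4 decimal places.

seg 1 [0°–74.5°] dwell: s stays 0.0000
seg 2 [74.5°–139.3°] cycloidal, h=12: θ=135.6° here. β=61.1, B=64.8. 12·(0.9429 − sin(2π·0.9429)/(2π)) = 11.9854 → s = 11.9854
radial distance = base radius + s = 41 + 11.9854 = 52.9854

52.9854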